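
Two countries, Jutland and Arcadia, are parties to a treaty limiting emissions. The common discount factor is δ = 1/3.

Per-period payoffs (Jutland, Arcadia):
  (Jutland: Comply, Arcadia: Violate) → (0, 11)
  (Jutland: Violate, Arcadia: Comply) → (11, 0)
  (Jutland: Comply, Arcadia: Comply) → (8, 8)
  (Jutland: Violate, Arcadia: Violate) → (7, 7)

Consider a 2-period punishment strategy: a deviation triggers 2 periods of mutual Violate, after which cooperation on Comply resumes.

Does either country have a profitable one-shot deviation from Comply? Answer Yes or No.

A one-shot deviation gives 11 now, then 7 for 2 periods, then back to 8.
Gain from deviating: (11−8) today; loss: (8−7) in each of the next 2 periods.
No-deviation condition: (8−7)(δ+…+δ^2) ≥ 11−8, i.e. δ+…+δ^2 ≥ 3.
At δ = 1/3: δ+…+δ^2 = 0.4444 < 3.0000.
So cooperation is not sustainable.

Yes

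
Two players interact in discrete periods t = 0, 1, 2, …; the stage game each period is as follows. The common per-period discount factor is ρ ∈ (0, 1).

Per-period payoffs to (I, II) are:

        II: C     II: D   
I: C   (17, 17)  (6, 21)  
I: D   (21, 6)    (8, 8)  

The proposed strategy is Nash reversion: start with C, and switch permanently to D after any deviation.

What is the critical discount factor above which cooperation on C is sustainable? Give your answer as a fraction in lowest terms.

4/13

Under grim trigger the critical discount factor is (T−C)/(T−P) with T = 21, C = 17, P = 8.
ρ* = (21−17)/(21−8) = 4/13.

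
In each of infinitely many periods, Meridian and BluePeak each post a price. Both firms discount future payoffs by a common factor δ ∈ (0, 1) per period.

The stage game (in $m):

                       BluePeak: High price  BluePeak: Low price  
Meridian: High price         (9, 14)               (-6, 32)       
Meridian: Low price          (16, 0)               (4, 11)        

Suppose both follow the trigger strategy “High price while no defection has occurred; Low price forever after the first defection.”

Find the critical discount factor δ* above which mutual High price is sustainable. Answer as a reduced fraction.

For Meridian: deviation gain 16−9 = 7, per-period punishment loss 9−4 = 5. IC gives δ ≥ 7/12.
For BluePeak: gain 18, loss 3 per period, so δ ≥ 18/21 = 6/7.
The tighter constraint is BluePeak's, so cooperation needs δ ≥ 6/7.

6/7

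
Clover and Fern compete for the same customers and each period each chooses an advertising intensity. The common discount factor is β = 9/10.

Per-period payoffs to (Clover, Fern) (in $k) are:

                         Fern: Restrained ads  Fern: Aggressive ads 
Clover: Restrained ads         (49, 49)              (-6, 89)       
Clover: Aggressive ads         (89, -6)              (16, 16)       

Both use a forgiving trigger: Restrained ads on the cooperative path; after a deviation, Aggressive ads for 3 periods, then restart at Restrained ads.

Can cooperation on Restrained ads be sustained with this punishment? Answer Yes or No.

Yes

Comparing payoff streams over the 4 periods until play realigns: cooperate → 49(1+β+…+β^3); deviate → 89 + 16(β+…+β^3).
Cooperation is sustained iff (49−16)(β+…+β^3) ≥ 89−49.
β+…+β^3 = 9/10·(1−(9/10)^3)/(1−9/10) = 2.4390, and (89−49)/(49−16) = 1.2121.
2.4390 ≥ 1.2121, so cooperation is sustainable.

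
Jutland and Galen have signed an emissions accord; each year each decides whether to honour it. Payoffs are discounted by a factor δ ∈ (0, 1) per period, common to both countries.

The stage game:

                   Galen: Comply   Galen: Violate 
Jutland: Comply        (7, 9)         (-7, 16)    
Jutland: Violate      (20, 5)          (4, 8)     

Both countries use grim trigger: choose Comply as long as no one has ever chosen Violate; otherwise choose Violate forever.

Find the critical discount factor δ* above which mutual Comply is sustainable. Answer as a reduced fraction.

7/8

For Jutland: deviation gain 20−7 = 13, per-period punishment loss 7−4 = 3. IC gives δ ≥ 13/16.
For Galen: gain 7, loss 1 per period, so δ ≥ 7/8.
The tighter constraint is Galen's, so cooperation needs δ ≥ 7/8.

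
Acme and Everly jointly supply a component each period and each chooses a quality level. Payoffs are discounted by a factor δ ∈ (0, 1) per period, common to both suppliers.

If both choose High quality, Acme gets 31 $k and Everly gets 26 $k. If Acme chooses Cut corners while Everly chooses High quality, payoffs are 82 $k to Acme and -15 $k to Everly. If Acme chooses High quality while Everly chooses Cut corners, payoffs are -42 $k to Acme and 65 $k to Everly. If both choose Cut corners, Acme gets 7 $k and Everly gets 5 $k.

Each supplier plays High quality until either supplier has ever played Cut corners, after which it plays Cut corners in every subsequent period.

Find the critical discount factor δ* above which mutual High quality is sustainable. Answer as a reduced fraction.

17/25

Acme's threshold: (82−31)/(82−7) = 17/25.
Everly's threshold: (65−26)/(65−5) = 13/20.
17/25 > 13/20, so Acme binds and δ* = 17/25.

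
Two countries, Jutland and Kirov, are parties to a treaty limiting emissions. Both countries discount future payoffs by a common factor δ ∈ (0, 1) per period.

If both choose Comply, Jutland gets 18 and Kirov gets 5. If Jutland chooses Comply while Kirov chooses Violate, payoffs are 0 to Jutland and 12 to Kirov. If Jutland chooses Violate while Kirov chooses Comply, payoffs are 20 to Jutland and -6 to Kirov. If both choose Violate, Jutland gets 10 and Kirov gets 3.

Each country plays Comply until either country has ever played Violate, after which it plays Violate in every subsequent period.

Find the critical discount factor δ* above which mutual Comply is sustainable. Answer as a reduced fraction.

7/9

For Jutland: deviation gain 20−18 = 2, per-period punishment loss 18−10 = 8. IC gives δ ≥ 2/10 = 1/5.
For Kirov: gain 7, loss 2 per period, so δ ≥ 7/9.
The tighter constraint is Kirov's, so cooperation needs δ ≥ 7/9.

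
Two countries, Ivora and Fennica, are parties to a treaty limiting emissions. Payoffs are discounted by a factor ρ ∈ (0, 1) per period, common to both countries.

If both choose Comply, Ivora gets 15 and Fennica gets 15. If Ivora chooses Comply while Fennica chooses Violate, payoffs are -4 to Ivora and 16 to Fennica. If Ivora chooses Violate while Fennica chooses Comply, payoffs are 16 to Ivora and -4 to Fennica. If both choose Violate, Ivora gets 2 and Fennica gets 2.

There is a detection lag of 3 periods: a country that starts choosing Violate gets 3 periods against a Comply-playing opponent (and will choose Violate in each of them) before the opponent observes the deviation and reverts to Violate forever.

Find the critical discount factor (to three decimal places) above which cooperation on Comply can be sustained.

Deviating for the 3 undetected periods gains 16−15 = 1 per period over cooperation, then loses 15−2 = 13 per period forever once punishment starts.
Gain: 1(1 + ρ + … + ρ^2); loss: 13·ρ^3/(1−ρ).
No profitable deviation ⇔ 1(1−ρ^3) ≤ 13·ρ^3, i.e. ρ^3 ≥ 1/(1+13) = 1/14.
Hence ρ ≥ (1/14)^(1/3) ≈ 0.415.

0.415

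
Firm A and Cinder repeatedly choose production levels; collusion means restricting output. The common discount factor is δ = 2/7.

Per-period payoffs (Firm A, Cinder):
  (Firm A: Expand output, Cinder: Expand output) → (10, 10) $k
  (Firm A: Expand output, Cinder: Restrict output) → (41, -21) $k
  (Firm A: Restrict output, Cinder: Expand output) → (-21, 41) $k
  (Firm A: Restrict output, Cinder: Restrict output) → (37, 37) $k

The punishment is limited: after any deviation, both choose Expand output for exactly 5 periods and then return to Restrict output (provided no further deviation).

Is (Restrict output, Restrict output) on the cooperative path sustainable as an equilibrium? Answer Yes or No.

Yes

A one-shot deviation gives 41 now, then 10 for 5 periods, then back to 37.
Gain from deviating: (41−37) today; loss: (37−10) in each of the next 5 periods.
No-deviation condition: (37−10)(δ+…+δ^5) ≥ 41−37, i.e. δ+…+δ^5 ≥ 4/27.
At δ = 2/7: δ+…+δ^5 = 0.3992 ≥ 0.1481.
So cooperation is sustainable.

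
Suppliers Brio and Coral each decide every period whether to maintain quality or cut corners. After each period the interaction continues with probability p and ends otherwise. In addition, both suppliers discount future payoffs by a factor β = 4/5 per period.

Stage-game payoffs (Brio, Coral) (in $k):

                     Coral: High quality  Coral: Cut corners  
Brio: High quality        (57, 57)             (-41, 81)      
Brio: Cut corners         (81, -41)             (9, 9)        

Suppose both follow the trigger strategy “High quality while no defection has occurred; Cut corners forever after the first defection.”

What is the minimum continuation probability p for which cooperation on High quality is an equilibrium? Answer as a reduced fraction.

5/12

With continuation probability p and discount β, the effective per-period discount factor is βp.
Grim-trigger IC: βp ≥ (81−57)/(81−9) = 1/3.
So p ≥ (1/3)/(4/5) = 5/12.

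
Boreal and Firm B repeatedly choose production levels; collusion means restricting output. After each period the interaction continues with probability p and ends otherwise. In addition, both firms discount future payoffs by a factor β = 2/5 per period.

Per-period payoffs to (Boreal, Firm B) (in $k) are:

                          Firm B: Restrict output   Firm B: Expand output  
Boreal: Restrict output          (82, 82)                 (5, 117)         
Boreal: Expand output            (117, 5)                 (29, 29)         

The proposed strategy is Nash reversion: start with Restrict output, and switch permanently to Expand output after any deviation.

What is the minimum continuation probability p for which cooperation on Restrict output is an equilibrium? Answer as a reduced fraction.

175/176

With continuation probability p and discount β, the effective per-period discount factor is βp.
Grim-trigger IC: βp ≥ (117−82)/(117−29) = 35/88.
So p ≥ (35/88)/(2/5) = 175/176.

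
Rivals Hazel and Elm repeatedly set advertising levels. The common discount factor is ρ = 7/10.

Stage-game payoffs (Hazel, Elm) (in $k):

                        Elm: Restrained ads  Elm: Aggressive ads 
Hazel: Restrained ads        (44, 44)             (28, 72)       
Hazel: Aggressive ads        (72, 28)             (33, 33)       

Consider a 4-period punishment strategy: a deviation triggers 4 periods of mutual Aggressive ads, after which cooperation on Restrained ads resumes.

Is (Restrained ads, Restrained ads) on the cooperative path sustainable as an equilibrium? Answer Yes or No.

No

Comparing payoff streams over the 5 periods until play realigns: cooperate → 44(1+ρ+…+ρ^4); deviate → 72 + 33(ρ+…+ρ^4).
Cooperation is sustained iff (44−33)(ρ+…+ρ^4) ≥ 72−44.
ρ+…+ρ^4 = 7/10·(1−(7/10)^4)/(1−7/10) = 1.7731, and (72−44)/(44−33) = 2.5455.
1.7731 < 2.5455, so cooperation is not sustainable.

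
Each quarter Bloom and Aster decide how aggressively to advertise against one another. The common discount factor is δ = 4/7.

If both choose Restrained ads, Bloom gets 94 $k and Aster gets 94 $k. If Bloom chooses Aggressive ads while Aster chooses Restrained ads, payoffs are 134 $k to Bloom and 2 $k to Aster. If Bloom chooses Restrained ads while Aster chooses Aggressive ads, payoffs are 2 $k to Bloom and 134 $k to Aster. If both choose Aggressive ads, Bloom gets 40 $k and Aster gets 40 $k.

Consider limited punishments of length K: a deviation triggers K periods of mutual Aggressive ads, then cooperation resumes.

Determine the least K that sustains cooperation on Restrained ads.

No profitable deviation requires (94−40)(δ+…+δ^K) ≥ 134−94, i.e. δ+…+δ^K ≥ 20/27 ≈ 0.7407.
With δ = 4/7, the partial sums are K=1: 0.5714, K=2: 0.8980.
K = 2 is the first length at which the sum reaches 0.7407.

2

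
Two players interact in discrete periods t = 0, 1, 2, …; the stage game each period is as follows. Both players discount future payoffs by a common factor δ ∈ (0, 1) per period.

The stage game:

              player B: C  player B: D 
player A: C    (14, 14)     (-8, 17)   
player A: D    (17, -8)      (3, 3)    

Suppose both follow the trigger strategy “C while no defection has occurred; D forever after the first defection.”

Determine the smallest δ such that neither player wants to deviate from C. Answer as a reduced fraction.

3/14

One-period gain from deviating is 17 − 14 = 3. The loss is 14 − 3 = 11 in every subsequent period, with present value 11·δ/(1−δ).
Deviation is unprofitable when 11·δ/(1−δ) ≥ 3, i.e. δ/(1−δ) ≥ 3/11.
Equivalently δ ≥ 3/(3+11) = 3/14.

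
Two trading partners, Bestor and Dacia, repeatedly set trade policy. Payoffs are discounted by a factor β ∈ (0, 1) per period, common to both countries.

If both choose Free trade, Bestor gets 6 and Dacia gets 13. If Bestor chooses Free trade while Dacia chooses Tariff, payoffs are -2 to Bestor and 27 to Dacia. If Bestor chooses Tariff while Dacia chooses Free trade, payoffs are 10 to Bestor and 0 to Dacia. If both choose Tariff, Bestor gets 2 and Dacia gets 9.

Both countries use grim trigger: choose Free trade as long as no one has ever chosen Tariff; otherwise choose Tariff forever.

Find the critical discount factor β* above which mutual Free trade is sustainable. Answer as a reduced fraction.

7/9

Bestor's threshold: (10−6)/(10−2) = 1/2.
Dacia's threshold: (27−13)/(27−9) = 7/9.
1/2 < 7/9, so Dacia binds and β* = 7/9.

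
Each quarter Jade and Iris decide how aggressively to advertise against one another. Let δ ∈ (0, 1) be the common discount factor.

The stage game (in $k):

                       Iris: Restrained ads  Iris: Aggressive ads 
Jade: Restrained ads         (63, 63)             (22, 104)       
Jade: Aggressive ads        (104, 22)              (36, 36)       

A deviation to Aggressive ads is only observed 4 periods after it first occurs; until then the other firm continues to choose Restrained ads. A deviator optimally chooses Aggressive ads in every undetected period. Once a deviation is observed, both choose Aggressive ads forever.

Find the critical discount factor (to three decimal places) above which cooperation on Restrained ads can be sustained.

0.881

The best deviation is to choose Aggressive ads for all 4 undetected periods, earning 104 each, then 36 forever once detected.
Deviation value: 104(1−δ^4)/(1−δ) + 36δ^4/(1−δ); cooperation value: 63/(1−δ).
IC: 63 ≥ 104(1−δ^4) + 36δ^4 = 104 − 68δ^4.
So δ^4 ≥ 41/68, giving δ ≥ (41/68)^(1/4) ≈ 0.881.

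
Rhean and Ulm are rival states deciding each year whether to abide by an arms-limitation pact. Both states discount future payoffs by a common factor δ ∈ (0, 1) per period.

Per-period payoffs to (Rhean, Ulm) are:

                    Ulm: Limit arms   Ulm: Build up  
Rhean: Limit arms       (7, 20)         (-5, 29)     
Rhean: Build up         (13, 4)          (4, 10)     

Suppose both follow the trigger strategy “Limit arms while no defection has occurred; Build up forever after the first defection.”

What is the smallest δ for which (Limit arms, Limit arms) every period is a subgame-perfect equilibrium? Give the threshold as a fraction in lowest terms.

2/3

Rhean: cooperation gives 7 each period; deviation gives 13 once then 4 forever.
  7/(1−δ) ≥ 13 + 4δ/(1−δ) ⇒ δ ≥ 6/9 = 2/3.
Ulm: cooperation gives 20 each period; deviation gives 29 once then 10 forever.
  δ ≥ 9/19.
Both must hold, so the binding constraint is Rhean's: δ ≥ 2/3.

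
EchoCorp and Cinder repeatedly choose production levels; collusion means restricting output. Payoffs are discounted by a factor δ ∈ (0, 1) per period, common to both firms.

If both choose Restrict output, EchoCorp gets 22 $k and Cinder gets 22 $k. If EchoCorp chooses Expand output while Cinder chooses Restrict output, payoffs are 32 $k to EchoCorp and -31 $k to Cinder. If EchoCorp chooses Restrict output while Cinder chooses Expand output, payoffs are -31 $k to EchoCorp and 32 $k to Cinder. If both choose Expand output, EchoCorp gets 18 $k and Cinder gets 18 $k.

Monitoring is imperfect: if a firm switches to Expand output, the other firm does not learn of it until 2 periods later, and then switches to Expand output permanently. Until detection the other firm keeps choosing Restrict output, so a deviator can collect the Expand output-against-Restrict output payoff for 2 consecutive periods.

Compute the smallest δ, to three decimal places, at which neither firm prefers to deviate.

The best deviation is to choose Expand output for all 2 undetected periods, earning 32 each, then 18 forever once detected.
Deviation value: 32(1−δ^2)/(1−δ) + 18δ^2/(1−δ); cooperation value: 22/(1−δ).
IC: 22 ≥ 32(1−δ^2) + 18δ^2 = 32 − 14δ^2.
So δ^2 ≥ 10/14 = 5/7, giving δ ≥ (5/7)^(1/2) ≈ 0.845.

0.845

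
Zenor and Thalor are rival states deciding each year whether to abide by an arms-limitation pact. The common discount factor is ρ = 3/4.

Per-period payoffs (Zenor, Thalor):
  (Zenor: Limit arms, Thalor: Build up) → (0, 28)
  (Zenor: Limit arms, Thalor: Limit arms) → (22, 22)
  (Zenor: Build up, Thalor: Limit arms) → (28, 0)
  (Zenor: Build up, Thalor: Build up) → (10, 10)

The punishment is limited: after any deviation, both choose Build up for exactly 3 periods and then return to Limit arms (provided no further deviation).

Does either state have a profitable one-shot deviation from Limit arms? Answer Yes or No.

No

IC: ρ+…+ρ^3 ≥ (28−22)/(22−10) = 1/2.
At ρ = 3/4: partial sum = 1.7344 ≥ 0.5000. Cooperation sustainable.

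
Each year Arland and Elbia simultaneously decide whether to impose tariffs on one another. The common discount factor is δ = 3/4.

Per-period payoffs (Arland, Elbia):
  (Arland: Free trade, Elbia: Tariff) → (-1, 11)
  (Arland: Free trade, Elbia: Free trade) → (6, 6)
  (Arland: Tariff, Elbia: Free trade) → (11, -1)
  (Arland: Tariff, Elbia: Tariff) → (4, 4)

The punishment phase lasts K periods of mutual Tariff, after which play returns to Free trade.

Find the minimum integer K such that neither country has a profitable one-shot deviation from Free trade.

No profitable deviation requires (6−4)(δ+…+δ^K) ≥ 11−6, i.e. δ+…+δ^K ≥ 5/2 ≈ 2.5000.
With δ = 3/4, the partial sums are K=1: 0.7500, K=2: 1.3125, …, K=5: 2.2881, K=6: 2.4661, K=7: 2.5995.
K = 7 is the first length at which the sum reaches 2.5000.

7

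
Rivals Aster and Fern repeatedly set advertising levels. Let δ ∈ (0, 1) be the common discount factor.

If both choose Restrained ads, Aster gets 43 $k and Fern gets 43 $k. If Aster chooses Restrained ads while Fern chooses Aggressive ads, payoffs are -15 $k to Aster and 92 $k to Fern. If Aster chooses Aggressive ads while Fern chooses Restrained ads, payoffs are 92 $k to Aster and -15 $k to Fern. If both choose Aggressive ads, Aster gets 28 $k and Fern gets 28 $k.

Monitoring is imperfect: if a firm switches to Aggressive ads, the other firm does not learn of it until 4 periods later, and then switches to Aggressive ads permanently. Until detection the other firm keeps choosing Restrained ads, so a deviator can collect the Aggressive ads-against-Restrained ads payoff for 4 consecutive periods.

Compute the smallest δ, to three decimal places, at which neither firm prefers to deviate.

Deviating for the 4 undetected periods gains 92−43 = 49 per period over cooperation, then loses 43−28 = 15 per period forever once punishment starts.
Gain: 49(1 + δ + … + δ^3); loss: 15·δ^4/(1−δ).
No profitable deviation ⇔ 49(1−δ^4) ≤ 15·δ^4, i.e. δ^4 ≥ 49/(49+15) = 49/64.
Hence δ ≥ (49/64)^(1/4) ≈ 0.935.

0.935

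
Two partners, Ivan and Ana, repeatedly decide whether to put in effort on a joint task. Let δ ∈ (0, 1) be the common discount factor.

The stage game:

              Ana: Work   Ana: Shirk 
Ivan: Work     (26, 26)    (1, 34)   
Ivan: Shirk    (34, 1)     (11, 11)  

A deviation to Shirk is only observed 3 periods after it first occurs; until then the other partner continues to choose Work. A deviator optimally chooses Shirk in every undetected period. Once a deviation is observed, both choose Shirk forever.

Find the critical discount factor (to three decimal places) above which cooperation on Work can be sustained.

A deviator earns 34 for 3 periods, then 11 forever; cooperating earns 26 forever. Multiplying the IC by (1−δ):
26 ≥ 34(1−δ^3) + 11δ^3, so 23·δ^3 ≥ 8 and δ^3 ≥ 8/23.
δ ≥ (8/23)^(1/3) ≈ 0.703.

0.703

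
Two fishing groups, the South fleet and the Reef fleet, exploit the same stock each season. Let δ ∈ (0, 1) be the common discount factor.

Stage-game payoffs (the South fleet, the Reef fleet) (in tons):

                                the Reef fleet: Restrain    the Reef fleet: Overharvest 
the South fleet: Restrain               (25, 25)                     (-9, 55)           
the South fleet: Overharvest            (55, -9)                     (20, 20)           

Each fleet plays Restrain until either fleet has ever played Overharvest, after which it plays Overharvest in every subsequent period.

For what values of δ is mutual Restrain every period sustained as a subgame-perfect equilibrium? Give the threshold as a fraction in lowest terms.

6/7

Cooperation forever yields 25 each period: 25/(1−δ).
Deviating yields 55 once, then 20 forever: 55 + 20δ/(1−δ).
No profitable deviation requires 25/(1−δ) ≥ 55 + 20δ/(1−δ).
Multiplying by (1−δ): 25 ≥ 55(1−δ) + 20δ = 55 − 35δ.
So 35δ ≥ 30, i.e. δ ≥ 30/35 = 6/7.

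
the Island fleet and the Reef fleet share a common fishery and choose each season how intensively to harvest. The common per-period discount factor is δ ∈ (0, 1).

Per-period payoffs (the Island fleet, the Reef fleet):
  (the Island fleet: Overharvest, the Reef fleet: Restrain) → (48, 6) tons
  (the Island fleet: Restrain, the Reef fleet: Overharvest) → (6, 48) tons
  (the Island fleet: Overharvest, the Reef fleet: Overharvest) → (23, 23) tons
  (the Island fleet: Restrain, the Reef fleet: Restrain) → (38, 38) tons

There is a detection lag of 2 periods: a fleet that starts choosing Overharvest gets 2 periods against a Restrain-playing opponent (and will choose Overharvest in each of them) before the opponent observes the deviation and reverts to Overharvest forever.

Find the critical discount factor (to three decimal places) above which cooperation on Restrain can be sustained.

Deviating for the 2 undetected periods gains 48−38 = 10 per period over cooperation, then loses 38−23 = 15 per period forever once punishment starts.
Gain: 10(1 + δ + … + δ^1); loss: 15·δ^2/(1−δ).
No profitable deviation ⇔ 10(1−δ^2) ≤ 15·δ^2, i.e. δ^2 ≥ 10/(10+15) = 2/5.
Hence δ ≥ (2/5)^(1/2) ≈ 0.632.

0.632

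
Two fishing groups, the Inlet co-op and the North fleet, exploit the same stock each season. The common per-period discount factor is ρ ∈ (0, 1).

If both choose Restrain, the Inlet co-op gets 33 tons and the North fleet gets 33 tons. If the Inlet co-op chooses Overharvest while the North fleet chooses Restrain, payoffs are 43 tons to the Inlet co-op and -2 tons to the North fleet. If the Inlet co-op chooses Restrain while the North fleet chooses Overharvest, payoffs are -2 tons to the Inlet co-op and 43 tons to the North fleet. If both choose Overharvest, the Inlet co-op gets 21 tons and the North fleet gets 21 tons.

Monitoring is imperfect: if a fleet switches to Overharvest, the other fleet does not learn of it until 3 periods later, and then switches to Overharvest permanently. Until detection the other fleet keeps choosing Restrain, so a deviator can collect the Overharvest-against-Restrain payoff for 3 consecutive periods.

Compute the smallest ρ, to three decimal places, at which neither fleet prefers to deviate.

0.769

The best deviation is to choose Overharvest for all 3 undetected periods, earning 43 each, then 21 forever once detected.
Deviation value: 43(1−ρ^3)/(1−ρ) + 21ρ^3/(1−ρ); cooperation value: 33/(1−ρ).
IC: 33 ≥ 43(1−ρ^3) + 21ρ^3 = 43 − 22ρ^3.
So ρ^3 ≥ 10/22 = 5/11, giving ρ ≥ (5/11)^(1/3) ≈ 0.769.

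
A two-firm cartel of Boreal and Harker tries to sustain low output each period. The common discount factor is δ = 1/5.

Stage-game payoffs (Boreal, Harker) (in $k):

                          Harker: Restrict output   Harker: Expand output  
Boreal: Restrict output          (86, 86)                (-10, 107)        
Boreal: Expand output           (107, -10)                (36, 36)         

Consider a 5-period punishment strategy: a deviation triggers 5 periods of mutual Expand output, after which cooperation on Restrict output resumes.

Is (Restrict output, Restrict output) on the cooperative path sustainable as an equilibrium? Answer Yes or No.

A one-shot deviation gives 107 now, then 36 for 5 periods, then back to 86.
Gain from deviating: (107−86) today; loss: (86−36) in each of the next 5 periods.
No-deviation condition: (86−36)(δ+…+δ^5) ≥ 107−86, i.e. δ+…+δ^5 ≥ 21/50.
At δ = 1/5: δ+…+δ^5 = 0.2499 < 0.4200.
So cooperation is not sustainable.

No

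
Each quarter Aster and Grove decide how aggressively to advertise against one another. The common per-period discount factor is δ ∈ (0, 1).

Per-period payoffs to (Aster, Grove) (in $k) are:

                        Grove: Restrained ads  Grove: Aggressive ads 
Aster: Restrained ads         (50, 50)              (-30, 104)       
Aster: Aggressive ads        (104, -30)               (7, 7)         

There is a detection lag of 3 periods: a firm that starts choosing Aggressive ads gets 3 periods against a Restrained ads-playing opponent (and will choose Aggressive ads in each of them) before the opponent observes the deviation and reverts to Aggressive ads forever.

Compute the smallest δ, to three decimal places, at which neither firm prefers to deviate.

Deviating for the 3 undetected periods gains 104−50 = 54 per period over cooperation, then loses 50−7 = 43 per period forever once punishment starts.
Gain: 54(1 + δ + … + δ^2); loss: 43·δ^3/(1−δ).
No profitable deviation ⇔ 54(1−δ^3) ≤ 43·δ^3, i.e. δ^3 ≥ 54/(54+43) = 54/97.
Hence δ ≥ (54/97)^(1/3) ≈ 0.823.

0.823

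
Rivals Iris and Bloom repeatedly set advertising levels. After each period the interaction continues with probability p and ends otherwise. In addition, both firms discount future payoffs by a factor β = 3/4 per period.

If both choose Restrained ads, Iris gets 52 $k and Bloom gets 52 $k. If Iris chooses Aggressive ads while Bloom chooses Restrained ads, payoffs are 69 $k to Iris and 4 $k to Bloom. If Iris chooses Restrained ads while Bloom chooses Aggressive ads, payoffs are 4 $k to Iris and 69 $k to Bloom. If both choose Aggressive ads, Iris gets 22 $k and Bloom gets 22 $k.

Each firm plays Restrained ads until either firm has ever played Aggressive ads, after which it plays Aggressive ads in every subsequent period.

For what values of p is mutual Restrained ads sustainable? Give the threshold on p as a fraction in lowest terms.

68/141

With continuation probability p and discount β, the effective per-period discount factor is βp.
Grim-trigger IC: βp ≥ (69−52)/(69−22) = 17/47.
So p ≥ (17/47)/(3/4) = 68/141.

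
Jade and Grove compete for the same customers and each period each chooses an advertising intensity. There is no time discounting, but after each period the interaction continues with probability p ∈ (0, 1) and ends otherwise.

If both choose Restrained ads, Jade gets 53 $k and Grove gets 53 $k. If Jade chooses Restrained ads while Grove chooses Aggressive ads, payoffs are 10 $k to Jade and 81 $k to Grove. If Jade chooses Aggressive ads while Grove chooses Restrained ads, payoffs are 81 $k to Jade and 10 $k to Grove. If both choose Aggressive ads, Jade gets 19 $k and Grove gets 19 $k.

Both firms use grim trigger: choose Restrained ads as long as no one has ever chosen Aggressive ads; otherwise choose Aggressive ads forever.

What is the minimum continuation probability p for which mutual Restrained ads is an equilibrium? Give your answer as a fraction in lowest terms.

14/31

With no time discounting, the continuation probability p plays the role of the discount factor.
Grim-trigger IC: 53/(1−p) ≥ 81 + 19p/(1−p) ⇒ p ≥ (81−53)/(81−19) = 14/31.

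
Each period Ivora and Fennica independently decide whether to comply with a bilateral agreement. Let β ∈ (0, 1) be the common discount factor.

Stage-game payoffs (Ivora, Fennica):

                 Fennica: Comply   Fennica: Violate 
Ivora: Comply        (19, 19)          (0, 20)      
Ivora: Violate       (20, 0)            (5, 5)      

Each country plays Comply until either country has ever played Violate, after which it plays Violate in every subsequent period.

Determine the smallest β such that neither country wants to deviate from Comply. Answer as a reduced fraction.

One-period gain from deviating is 20 − 19 = 1. The loss is 19 − 5 = 14 in every subsequent period, with present value 14·β/(1−β).
Deviation is unprofitable when 14·β/(1−β) ≥ 1, i.e. β/(1−β) ≥ 1/14.
Equivalently β ≥ 1/(1+14) = 1/15.

1/15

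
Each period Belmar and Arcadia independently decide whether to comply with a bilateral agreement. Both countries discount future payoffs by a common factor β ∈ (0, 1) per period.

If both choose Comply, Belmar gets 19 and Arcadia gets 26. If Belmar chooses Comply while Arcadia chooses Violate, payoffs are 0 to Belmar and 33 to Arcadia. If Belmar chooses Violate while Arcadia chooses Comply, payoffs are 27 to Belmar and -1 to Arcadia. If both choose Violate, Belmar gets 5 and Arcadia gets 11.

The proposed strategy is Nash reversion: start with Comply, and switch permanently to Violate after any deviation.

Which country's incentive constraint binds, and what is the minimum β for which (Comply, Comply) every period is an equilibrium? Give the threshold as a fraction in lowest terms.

Belmar; β ≥ 4/11

Belmar's threshold: (27−19)/(27−5) = 4/11.
Arcadia's threshold: (33−26)/(33−11) = 7/22.
4/11 > 7/22, so Belmar binds and β* = 4/11.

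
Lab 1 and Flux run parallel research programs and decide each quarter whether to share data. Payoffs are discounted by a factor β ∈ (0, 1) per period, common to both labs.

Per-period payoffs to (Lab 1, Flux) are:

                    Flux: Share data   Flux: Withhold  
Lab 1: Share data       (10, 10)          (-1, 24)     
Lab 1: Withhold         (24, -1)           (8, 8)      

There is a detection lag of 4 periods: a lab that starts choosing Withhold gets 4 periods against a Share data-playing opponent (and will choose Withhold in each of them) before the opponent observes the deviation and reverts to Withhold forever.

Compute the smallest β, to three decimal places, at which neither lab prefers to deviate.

A deviator earns 24 for 4 periods, then 8 forever; cooperating earns 10 forever. Multiplying the IC by (1−β):
10 ≥ 24(1−β^4) + 8β^4, so 16·β^4 ≥ 14 and β^4 ≥ 7/8.
β ≥ (7/8)^(1/4) ≈ 0.967.

0.967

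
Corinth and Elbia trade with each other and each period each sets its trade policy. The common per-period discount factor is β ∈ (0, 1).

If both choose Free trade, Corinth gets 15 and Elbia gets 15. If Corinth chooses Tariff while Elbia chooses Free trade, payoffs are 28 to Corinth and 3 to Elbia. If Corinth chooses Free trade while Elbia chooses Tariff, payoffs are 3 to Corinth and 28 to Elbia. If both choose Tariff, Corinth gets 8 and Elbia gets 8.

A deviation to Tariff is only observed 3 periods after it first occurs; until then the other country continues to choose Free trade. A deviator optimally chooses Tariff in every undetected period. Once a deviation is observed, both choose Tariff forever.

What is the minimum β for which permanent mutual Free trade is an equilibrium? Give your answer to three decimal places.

0.866

A deviator earns 28 for 3 periods, then 8 forever; cooperating earns 15 forever. Multiplying the IC by (1−β):
15 ≥ 28(1−β^3) + 8β^3, so 20·β^3 ≥ 13 and β^3 ≥ 13/20.
β ≥ (13/20)^(1/3) ≈ 0.866.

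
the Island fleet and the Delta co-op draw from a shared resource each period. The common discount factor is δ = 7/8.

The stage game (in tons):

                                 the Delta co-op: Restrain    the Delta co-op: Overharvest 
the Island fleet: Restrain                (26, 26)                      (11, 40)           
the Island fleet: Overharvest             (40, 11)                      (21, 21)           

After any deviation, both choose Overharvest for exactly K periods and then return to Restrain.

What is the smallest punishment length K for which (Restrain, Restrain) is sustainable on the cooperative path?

IC: δ(1−δ^K)/(1−δ) ≥ (40−26)/(26−21) = 14/5.
With δ = 7/8: need 1 − δ^K ≥ 14/5·(1−7/8)/(7/8), i.e. δ^K ≤ 0.6000.
Since (7/8)^3 = 0.6699 and (7/8)^4 = 0.5862, the smallest such K is 4.

4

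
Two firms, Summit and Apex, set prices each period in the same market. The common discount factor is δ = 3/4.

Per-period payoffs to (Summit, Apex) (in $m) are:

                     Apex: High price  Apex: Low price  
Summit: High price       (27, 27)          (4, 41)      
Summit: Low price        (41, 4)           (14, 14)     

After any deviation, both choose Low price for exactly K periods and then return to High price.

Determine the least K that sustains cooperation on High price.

2

No profitable deviation requires (27−14)(δ+…+δ^K) ≥ 41−27, i.e. δ+…+δ^K ≥ 14/13 ≈ 1.0769.
With δ = 3/4, the partial sums are K=1: 0.7500, K=2: 1.3125.
K = 2 is the first length at which the sum reaches 1.0769.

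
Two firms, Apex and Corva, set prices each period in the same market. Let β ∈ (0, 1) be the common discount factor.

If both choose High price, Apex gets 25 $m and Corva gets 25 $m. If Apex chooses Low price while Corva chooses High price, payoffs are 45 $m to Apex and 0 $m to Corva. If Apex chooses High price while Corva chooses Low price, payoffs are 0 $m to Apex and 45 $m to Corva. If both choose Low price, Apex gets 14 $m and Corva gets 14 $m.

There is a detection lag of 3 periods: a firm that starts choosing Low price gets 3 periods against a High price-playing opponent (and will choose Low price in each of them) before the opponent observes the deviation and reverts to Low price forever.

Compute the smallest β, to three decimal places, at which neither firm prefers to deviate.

0.864

Deviating for the 3 undetected periods gains 45−25 = 20 per period over cooperation, then loses 25−14 = 11 per period forever once punishment starts.
Gain: 20(1 + β + … + β^2); loss: 11·β^3/(1−β).
No profitable deviation ⇔ 20(1−β^3) ≤ 11·β^3, i.e. β^3 ≥ 20/(20+11) = 20/31.
Hence β ≥ (20/31)^(1/3) ≈ 0.864.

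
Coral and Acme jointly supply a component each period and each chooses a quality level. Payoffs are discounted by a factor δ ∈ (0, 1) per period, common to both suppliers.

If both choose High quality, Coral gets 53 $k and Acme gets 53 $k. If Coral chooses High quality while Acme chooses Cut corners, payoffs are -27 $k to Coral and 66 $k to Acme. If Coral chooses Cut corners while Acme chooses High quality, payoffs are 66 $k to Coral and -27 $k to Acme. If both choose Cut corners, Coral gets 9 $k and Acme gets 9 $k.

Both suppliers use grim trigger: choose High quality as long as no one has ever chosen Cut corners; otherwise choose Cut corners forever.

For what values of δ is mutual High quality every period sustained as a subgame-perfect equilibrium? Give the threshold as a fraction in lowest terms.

13/57

Under grim trigger the critical discount factor is (T−C)/(T−P) with T = 66, C = 53, P = 9.
δ* = (66−53)/(66−9) = 13/57.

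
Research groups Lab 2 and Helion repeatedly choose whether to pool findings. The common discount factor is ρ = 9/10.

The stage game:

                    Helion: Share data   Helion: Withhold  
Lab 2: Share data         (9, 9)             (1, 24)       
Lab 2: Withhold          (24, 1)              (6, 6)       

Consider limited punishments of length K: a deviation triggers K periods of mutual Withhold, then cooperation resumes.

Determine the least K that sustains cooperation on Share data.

No profitable deviation requires (9−6)(ρ+…+ρ^K) ≥ 24−9, i.e. ρ+…+ρ^K ≥ 5 ≈ 5.0000.
With ρ = 9/10, the partial sums are K=1: 0.9000, K=2: 1.7100, …, K=6: 4.2170, K=7: 4.6953, K=8: 5.1258.
K = 8 is the first length at which the sum reaches 5.0000.

8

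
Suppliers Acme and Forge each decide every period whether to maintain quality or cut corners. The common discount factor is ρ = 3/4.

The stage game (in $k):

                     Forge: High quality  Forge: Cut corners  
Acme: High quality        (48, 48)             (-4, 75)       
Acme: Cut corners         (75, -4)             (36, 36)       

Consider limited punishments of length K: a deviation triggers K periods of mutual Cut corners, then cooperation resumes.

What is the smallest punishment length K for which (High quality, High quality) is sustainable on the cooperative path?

5

No profitable deviation requires (48−36)(ρ+…+ρ^K) ≥ 75−48, i.e. ρ+…+ρ^K ≥ 9/4 ≈ 2.2500.
With ρ = 3/4, the partial sums are K=1: 0.7500, K=2: 1.3125, K=3: 1.7344, K=4: 2.0508, K=5: 2.2881.
K = 5 is the first length at which the sum reaches 2.2500.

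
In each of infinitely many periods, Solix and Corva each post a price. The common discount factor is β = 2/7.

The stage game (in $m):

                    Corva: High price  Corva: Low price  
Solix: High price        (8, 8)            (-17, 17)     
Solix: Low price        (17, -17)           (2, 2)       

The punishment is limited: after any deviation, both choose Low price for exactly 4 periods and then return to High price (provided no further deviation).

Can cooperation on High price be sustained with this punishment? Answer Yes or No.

IC: β+…+β^4 ≥ (17−8)/(8−2) = 3/2.
At β = 2/7: partial sum = 0.3973 < 1.5000. Cooperation not sustainable.

No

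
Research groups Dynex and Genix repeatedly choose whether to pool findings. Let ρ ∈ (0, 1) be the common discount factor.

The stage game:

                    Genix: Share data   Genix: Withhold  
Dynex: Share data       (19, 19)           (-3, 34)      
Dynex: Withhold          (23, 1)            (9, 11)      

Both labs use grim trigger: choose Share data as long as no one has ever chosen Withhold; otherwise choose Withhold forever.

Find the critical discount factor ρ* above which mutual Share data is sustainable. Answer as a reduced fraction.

15/23

Dynex: cooperation gives 19 each period; deviation gives 23 once then 9 forever.
  19/(1−ρ) ≥ 23 + 9ρ/(1−ρ) ⇒ ρ ≥ 4/14 = 2/7.
Genix: cooperation gives 19 each period; deviation gives 34 once then 11 forever.
  ρ ≥ 15/23.
Both must hold, so the binding constraint is Genix's: ρ ≥ 15/23.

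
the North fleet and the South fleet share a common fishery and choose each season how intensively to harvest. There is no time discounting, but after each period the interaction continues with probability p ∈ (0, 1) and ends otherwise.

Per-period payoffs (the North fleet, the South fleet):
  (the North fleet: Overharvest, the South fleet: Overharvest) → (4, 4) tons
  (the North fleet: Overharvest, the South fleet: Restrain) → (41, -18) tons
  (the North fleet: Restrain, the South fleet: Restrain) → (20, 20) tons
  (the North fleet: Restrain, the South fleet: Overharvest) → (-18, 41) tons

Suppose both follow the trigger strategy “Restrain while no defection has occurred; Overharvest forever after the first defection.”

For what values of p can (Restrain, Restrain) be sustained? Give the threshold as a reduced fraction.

21/37

With no time discounting, the continuation probability p plays the role of the discount factor.
Grim-trigger IC: 20/(1−p) ≥ 41 + 4p/(1−p) ⇒ p ≥ (41−20)/(41−4) = 21/37.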